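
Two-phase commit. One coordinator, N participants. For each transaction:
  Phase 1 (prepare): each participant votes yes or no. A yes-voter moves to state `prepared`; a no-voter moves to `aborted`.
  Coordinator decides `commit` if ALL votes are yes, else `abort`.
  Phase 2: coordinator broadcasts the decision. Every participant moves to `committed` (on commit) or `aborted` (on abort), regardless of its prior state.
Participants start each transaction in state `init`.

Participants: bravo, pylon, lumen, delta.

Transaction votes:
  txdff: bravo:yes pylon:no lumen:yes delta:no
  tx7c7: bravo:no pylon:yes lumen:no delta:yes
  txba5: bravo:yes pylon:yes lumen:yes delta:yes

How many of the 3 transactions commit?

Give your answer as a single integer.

Answer: 1

Derivation:
txdff: no from pylon, delta -> abort (commits=0)
tx7c7: no from bravo, lumen -> abort (commits=0)
txba5: all yes -> commit (commits=1)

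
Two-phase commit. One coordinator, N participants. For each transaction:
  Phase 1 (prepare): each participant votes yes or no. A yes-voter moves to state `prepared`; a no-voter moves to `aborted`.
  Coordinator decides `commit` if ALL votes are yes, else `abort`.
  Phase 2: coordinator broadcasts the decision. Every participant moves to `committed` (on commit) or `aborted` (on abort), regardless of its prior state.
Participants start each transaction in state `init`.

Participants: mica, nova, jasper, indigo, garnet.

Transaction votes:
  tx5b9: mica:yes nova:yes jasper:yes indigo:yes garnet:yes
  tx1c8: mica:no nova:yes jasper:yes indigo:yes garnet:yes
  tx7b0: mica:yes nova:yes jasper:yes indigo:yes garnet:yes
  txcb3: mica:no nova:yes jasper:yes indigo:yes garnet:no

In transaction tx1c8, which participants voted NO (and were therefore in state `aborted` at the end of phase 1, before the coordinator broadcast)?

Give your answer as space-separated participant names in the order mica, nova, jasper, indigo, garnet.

Answer: mica

Derivation:
Txn tx1c8 phase 1: mica no -> aborted; nova yes -> prepared; jasper yes -> prepared; indigo yes -> prepared; garnet yes -> prepared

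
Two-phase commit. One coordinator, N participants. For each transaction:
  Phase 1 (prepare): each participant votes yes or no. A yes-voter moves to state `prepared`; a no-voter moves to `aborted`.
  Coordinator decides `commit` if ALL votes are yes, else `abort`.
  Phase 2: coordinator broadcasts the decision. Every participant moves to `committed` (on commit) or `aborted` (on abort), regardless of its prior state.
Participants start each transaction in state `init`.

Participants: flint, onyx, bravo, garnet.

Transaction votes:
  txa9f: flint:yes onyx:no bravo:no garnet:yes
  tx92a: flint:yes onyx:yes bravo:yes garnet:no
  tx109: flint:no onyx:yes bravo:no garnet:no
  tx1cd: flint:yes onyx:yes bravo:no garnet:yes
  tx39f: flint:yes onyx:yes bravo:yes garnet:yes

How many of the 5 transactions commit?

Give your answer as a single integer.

Answer: 1

Derivation:
txa9f: no from onyx, bravo -> abort (commits=0)
tx92a: no from garnet -> abort (commits=0)
tx109: no from flint, bravo, garnet -> abort (commits=0)
tx1cd: no from bravo -> abort (commits=0)
tx39f: all yes -> commit (commits=1)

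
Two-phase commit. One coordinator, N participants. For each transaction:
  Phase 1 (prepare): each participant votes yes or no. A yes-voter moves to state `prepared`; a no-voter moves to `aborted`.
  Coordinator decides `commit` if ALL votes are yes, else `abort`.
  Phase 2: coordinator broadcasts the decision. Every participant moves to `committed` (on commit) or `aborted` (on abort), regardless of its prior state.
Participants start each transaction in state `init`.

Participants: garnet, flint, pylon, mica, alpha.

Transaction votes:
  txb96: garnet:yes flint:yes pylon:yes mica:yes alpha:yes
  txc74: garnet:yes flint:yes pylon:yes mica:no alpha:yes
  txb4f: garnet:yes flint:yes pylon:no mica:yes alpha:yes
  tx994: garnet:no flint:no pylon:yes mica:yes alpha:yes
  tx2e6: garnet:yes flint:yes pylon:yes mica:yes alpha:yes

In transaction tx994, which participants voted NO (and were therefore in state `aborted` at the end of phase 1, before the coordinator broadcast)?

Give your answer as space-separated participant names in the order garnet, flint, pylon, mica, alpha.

Answer: garnet flint

Derivation:
Txn tx994 phase 1: garnet no -> aborted; flint no -> aborted; pylon yes -> prepared; mica yes -> prepared; alpha yes -> prepared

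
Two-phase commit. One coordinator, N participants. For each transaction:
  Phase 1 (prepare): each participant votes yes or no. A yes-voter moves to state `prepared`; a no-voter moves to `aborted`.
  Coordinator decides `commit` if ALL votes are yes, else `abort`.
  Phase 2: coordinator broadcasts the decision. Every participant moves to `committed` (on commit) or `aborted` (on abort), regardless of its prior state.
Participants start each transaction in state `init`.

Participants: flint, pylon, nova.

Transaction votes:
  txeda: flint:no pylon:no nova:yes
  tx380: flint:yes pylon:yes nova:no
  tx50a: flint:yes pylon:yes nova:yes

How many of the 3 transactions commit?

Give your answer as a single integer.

Answer: 1

Derivation:
txeda: no from flint, pylon -> abort (commits=0)
tx380: no from nova -> abort (commits=0)
tx50a: all yes -> commit (commits=1)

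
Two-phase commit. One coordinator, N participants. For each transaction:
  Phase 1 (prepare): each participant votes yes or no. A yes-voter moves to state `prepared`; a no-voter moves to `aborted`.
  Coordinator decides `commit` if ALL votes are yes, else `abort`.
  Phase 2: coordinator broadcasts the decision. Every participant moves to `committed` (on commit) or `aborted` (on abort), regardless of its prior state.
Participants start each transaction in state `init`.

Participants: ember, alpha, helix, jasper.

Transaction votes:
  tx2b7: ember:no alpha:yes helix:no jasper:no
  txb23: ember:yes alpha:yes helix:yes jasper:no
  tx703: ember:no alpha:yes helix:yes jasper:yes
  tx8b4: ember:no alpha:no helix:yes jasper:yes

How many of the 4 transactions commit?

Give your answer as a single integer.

tx2b7: no from ember, helix, jasper -> abort (commits=0)
txb23: no from jasper -> abort (commits=0)
tx703: no from ember -> abort (commits=0)
tx8b4: no from ember, alpha -> abort (commits=0)

Answer: 0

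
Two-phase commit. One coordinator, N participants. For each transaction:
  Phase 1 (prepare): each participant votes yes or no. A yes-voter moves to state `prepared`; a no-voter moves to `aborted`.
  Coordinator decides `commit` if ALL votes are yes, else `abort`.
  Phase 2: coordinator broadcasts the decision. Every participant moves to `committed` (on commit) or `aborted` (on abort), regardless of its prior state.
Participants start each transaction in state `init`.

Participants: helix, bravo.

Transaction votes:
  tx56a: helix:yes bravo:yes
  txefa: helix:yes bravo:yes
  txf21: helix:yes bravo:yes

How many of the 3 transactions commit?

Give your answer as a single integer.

Answer: 3

Derivation:
tx56a: all yes -> commit (commits=1)
txefa: all yes -> commit (commits=2)
txf21: all yes -> commit (commits=3)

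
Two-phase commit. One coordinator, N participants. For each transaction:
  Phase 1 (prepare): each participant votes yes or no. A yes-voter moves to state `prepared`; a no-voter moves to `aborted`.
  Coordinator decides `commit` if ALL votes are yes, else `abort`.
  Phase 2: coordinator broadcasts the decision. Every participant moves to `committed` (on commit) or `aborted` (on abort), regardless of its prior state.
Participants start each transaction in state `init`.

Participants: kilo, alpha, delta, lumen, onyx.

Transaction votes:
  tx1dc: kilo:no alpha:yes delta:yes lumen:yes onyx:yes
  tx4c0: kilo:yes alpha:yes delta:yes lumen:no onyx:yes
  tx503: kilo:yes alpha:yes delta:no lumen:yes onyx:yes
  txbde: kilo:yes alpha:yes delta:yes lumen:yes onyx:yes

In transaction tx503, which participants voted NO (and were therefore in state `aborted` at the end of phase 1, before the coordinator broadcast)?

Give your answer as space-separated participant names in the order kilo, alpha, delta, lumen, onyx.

Txn tx503 phase 1: kilo yes -> prepared; alpha yes -> prepared; delta no -> aborted; lumen yes -> prepared; onyx yes -> prepared

Answer: delta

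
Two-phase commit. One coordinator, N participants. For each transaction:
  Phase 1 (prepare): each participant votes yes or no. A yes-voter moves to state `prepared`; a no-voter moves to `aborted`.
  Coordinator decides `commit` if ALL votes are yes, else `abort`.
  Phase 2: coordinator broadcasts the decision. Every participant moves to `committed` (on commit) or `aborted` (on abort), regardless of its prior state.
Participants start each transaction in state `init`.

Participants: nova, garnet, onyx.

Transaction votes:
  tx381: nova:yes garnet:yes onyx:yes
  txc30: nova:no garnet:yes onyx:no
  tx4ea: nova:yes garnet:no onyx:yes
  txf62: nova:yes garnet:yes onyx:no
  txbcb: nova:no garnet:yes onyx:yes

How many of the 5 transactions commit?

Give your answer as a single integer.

tx381: all yes -> commit (commits=1)
txc30: no from nova, onyx -> abort (commits=1)
tx4ea: no from garnet -> abort (commits=1)
txf62: no from onyx -> abort (commits=1)
txbcb: no from nova -> abort (commits=1)

Answer: 1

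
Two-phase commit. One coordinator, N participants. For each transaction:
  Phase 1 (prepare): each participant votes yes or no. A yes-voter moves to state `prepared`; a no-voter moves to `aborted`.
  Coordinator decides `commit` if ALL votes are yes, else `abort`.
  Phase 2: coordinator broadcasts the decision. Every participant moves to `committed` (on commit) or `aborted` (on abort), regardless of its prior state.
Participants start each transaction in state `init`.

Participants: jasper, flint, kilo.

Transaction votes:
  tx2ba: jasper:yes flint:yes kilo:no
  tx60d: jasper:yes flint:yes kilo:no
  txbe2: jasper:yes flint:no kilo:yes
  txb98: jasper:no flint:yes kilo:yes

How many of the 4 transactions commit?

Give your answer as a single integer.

tx2ba: no from kilo -> abort (commits=0)
tx60d: no from kilo -> abort (commits=0)
txbe2: no from flint -> abort (commits=0)
txb98: no from jasper -> abort (commits=0)

Answer: 0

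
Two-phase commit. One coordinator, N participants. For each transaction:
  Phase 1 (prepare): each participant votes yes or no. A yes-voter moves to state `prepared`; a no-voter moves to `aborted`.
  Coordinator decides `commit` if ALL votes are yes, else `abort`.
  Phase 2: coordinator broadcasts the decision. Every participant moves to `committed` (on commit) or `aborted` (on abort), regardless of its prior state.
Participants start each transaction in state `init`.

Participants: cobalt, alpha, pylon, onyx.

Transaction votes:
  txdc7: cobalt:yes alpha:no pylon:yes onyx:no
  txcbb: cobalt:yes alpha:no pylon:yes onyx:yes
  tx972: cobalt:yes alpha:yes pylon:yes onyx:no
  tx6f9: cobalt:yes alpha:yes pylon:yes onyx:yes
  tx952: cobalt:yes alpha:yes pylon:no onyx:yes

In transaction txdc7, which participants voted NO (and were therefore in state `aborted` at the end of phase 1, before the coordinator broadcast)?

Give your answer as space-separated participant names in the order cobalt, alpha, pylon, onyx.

Txn txdc7 phase 1: cobalt yes -> prepared; alpha no -> aborted; pylon yes -> prepared; onyx no -> aborted

Answer: alpha onyx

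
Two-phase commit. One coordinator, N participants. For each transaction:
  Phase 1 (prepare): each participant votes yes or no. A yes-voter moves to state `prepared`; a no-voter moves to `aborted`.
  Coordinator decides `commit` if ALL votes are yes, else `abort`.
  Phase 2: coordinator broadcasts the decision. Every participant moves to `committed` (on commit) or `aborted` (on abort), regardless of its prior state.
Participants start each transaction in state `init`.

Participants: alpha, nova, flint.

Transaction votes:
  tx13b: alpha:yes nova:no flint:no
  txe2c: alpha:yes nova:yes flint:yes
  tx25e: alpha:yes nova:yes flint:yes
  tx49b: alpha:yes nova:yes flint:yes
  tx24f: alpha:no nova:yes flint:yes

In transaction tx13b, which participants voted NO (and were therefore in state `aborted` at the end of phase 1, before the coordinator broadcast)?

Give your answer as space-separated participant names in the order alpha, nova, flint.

Txn tx13b phase 1: alpha yes -> prepared; nova no -> aborted; flint no -> aborted

Answer: nova flint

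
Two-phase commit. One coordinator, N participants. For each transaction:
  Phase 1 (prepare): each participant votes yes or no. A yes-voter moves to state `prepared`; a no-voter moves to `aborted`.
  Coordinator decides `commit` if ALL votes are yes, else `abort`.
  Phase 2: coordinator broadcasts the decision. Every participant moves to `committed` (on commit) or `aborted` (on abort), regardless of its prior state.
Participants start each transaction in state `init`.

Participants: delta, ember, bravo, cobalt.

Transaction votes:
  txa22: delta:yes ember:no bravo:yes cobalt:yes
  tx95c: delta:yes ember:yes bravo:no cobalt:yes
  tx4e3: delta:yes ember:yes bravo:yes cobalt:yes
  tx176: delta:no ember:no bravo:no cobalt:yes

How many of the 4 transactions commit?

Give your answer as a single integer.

Answer: 1

Derivation:
txa22: no from ember -> abort (commits=0)
tx95c: no from bravo -> abort (commits=0)
tx4e3: all yes -> commit (commits=1)
tx176: no from delta, ember, bravo -> abort (commits=1)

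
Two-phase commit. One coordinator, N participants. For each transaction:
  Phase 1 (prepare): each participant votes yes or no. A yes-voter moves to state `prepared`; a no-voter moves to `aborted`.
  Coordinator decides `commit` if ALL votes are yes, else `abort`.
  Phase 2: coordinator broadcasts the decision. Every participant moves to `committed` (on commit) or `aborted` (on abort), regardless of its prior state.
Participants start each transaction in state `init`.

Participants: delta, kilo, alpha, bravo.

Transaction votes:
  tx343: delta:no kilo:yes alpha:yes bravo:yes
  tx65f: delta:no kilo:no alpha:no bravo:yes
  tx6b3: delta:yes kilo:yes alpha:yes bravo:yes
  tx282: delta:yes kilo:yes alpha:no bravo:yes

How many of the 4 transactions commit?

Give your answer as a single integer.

tx343: no from delta -> abort (commits=0)
tx65f: no from delta, kilo, alpha -> abort (commits=0)
tx6b3: all yes -> commit (commits=1)
tx282: no from alpha -> abort (commits=1)

Answer: 1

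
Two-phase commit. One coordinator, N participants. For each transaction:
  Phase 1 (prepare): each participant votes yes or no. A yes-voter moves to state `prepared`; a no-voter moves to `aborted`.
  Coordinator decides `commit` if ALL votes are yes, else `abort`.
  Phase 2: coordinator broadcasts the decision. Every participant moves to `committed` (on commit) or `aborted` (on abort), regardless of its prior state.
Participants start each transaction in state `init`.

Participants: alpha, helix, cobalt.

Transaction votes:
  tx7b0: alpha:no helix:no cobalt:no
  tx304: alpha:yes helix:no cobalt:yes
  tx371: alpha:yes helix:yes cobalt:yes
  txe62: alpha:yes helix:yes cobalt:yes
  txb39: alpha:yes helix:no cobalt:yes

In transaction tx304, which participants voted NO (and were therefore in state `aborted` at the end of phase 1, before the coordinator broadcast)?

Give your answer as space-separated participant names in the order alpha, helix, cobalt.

Txn tx304 phase 1: alpha yes -> prepared; helix no -> aborted; cobalt yes -> prepared

Answer: helix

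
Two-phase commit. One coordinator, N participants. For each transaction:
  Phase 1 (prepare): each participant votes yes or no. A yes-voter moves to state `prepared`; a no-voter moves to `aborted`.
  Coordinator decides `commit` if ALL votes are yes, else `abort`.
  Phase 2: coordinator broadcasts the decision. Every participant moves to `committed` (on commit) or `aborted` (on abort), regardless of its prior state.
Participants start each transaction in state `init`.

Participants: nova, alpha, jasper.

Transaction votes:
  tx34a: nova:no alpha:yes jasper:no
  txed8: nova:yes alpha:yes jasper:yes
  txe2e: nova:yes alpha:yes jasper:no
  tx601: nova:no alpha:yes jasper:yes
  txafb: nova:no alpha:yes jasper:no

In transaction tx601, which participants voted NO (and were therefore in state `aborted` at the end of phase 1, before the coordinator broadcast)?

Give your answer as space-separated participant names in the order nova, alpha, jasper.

Answer: nova

Derivation:
Txn tx601 phase 1: nova no -> aborted; alpha yes -> prepared; jasper yes -> prepared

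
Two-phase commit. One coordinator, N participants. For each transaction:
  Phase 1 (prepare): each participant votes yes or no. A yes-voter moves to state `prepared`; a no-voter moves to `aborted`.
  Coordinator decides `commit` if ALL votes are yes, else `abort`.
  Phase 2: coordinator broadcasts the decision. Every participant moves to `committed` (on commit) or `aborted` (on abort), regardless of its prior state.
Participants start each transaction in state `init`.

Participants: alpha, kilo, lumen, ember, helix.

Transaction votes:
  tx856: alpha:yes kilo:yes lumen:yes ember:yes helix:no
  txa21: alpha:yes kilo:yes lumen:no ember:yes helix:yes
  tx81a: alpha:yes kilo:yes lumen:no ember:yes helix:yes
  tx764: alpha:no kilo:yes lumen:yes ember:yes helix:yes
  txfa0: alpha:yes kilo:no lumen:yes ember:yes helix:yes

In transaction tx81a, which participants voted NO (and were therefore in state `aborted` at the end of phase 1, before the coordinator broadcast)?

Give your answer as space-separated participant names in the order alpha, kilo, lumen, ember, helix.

Txn tx81a phase 1: alpha yes -> prepared; kilo yes -> prepared; lumen no -> aborted; ember yes -> prepared; helix yes -> prepared

Answer: lumen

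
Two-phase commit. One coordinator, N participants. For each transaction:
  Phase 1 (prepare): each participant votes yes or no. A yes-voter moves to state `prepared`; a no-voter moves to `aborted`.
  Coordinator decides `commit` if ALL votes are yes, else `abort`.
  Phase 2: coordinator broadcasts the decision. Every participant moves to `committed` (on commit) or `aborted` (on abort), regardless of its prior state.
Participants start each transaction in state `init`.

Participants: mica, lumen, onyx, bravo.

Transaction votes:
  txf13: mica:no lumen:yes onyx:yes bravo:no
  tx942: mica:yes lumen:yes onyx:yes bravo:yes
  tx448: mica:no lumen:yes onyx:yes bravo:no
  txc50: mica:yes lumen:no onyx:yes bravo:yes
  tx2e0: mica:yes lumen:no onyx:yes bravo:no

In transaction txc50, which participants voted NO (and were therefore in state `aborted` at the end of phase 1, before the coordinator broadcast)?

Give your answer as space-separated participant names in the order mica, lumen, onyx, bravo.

Answer: lumen

Derivation:
Txn txc50 phase 1: mica yes -> prepared; lumen no -> aborted; onyx yes -> prepared; bravo yes -> prepared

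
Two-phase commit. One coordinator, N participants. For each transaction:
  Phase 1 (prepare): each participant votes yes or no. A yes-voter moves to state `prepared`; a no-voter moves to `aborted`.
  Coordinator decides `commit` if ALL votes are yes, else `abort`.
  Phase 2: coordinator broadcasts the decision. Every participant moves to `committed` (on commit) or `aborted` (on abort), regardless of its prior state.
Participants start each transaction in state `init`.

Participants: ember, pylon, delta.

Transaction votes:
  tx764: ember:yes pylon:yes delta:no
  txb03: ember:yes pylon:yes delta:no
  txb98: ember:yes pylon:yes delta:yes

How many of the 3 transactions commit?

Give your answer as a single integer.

Answer: 1

Derivation:
tx764: no from delta -> abort (commits=0)
txb03: no from delta -> abort (commits=0)
txb98: all yes -> commit (commits=1)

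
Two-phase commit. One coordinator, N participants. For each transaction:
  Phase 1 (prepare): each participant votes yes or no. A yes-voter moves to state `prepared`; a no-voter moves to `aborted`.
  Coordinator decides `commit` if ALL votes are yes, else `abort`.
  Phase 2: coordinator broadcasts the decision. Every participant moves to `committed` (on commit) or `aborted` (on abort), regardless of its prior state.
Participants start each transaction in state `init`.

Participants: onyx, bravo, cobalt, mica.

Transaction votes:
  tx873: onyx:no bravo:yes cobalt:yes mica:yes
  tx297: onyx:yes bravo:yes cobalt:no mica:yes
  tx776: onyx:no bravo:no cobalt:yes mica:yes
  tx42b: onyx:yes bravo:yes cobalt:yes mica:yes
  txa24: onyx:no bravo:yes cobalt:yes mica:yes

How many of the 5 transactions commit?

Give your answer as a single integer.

tx873: no from onyx -> abort (commits=0)
tx297: no from cobalt -> abort (commits=0)
tx776: no from onyx, bravo -> abort (commits=0)
tx42b: all yes -> commit (commits=1)
txa24: no from onyx -> abort (commits=1)

Answer: 1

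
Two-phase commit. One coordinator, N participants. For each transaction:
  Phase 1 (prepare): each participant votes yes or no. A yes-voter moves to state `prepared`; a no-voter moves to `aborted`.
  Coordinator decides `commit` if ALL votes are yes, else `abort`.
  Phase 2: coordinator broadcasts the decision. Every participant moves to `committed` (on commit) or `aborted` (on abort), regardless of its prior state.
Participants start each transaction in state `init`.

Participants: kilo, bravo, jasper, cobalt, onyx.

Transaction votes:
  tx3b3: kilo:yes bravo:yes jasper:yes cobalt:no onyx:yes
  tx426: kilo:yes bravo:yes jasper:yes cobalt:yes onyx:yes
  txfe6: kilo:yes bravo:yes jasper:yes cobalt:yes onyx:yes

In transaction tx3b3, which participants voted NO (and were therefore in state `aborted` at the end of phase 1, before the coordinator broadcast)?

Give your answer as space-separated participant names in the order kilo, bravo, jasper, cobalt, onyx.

Txn tx3b3 phase 1: kilo yes -> prepared; bravo yes -> prepared; jasper yes -> prepared; cobalt no -> aborted; onyx yes -> prepared

Answer: cobalt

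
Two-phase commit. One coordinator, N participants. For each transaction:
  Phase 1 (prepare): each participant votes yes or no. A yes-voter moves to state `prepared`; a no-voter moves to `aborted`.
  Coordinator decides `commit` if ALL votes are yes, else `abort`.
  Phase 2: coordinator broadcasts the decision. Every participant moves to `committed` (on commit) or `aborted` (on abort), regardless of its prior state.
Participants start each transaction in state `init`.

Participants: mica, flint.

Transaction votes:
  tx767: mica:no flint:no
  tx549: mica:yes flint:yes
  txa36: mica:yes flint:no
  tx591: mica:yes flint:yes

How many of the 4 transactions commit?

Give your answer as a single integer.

tx767: no from mica, flint -> abort (commits=0)
tx549: all yes -> commit (commits=1)
txa36: no from flint -> abort (commits=1)
tx591: all yes -> commit (commits=2)

Answer: 2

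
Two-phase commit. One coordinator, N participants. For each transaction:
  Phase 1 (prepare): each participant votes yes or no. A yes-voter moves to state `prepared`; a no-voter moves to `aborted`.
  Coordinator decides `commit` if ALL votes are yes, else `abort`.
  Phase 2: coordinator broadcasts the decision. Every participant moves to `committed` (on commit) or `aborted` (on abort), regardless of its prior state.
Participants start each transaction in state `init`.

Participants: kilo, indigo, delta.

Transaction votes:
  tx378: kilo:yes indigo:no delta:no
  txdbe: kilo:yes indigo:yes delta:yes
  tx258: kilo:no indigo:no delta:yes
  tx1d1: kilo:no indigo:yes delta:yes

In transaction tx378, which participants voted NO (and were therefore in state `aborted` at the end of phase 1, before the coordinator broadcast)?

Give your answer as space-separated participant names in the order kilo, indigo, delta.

Txn tx378 phase 1: kilo yes -> prepared; indigo no -> aborted; delta no -> aborted

Answer: indigo delta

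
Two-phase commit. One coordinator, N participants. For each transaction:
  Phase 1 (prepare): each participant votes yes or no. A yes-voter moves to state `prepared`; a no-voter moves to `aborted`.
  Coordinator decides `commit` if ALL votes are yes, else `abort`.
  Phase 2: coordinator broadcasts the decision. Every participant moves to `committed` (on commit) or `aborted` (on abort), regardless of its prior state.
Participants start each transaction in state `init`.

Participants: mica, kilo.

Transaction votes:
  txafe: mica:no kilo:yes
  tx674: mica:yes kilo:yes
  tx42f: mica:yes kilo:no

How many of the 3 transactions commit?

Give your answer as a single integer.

txafe: no from mica -> abort (commits=0)
tx674: all yes -> commit (commits=1)
tx42f: no from kilo -> abort (commits=1)

Answer: 1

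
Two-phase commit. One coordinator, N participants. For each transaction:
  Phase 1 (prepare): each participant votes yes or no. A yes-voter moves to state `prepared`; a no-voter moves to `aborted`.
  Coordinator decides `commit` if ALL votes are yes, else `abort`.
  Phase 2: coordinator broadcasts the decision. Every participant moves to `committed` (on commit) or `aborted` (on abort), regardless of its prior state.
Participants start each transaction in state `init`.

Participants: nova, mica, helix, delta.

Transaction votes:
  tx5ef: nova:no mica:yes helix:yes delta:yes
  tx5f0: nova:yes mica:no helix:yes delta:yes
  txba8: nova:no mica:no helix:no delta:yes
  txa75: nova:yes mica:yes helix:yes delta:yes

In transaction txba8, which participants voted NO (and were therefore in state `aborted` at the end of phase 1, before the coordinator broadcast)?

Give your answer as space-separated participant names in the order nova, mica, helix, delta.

Txn txba8 phase 1: nova no -> aborted; mica no -> aborted; helix no -> aborted; delta yes -> prepared

Answer: nova mica helix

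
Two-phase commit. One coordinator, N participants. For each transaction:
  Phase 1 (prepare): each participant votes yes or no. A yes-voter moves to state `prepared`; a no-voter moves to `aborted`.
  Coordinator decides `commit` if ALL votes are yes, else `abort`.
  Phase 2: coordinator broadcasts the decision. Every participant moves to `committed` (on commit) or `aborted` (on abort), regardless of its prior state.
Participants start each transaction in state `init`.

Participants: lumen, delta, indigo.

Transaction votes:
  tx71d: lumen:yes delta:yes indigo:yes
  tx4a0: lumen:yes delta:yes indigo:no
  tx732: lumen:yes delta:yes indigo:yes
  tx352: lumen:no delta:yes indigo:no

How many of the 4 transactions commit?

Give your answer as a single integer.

tx71d: all yes -> commit (commits=1)
tx4a0: no from indigo -> abort (commits=1)
tx732: all yes -> commit (commits=2)
tx352: no from lumen, indigo -> abort (commits=2)

Answer: 2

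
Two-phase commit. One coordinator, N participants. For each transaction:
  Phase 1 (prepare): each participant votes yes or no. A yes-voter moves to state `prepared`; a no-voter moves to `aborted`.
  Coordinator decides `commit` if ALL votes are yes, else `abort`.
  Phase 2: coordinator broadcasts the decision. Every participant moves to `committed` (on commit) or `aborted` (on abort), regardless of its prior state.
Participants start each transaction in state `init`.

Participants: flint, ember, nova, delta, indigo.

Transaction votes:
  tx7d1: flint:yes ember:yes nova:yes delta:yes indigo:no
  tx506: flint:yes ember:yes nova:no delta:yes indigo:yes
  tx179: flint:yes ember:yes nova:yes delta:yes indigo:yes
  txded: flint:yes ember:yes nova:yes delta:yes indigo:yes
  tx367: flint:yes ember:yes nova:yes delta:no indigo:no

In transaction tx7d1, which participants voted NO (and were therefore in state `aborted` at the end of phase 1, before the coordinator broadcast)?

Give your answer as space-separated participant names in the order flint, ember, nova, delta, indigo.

Txn tx7d1 phase 1: flint yes -> prepared; ember yes -> prepared; nova yes -> prepared; delta yes -> prepared; indigo no -> aborted

Answer: indigo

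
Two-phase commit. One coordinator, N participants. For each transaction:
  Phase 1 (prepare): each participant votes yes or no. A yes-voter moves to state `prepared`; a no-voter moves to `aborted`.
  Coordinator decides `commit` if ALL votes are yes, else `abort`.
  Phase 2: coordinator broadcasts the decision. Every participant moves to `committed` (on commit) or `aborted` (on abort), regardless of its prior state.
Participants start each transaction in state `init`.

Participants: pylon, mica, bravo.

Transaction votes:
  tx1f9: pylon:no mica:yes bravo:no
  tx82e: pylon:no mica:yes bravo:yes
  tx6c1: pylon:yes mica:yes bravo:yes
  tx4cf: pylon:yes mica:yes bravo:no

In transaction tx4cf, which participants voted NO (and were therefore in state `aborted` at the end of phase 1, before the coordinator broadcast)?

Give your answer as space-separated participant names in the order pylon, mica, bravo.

Txn tx4cf phase 1: pylon yes -> prepared; mica yes -> prepared; bravo no -> aborted

Answer: bravo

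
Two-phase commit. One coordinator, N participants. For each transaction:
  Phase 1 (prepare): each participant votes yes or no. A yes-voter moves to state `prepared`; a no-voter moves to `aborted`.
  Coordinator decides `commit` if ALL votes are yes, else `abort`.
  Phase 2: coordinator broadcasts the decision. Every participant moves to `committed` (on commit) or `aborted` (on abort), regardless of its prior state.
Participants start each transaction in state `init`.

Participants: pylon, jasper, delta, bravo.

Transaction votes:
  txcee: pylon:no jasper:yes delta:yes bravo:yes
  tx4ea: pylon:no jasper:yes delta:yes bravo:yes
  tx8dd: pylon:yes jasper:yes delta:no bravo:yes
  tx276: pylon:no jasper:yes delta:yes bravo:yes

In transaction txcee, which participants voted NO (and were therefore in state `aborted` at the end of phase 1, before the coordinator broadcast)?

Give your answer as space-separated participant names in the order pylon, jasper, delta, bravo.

Answer: pylon

Derivation:
Txn txcee phase 1: pylon no -> aborted; jasper yes -> prepared; delta yes -> prepared; bravo yes -> prepared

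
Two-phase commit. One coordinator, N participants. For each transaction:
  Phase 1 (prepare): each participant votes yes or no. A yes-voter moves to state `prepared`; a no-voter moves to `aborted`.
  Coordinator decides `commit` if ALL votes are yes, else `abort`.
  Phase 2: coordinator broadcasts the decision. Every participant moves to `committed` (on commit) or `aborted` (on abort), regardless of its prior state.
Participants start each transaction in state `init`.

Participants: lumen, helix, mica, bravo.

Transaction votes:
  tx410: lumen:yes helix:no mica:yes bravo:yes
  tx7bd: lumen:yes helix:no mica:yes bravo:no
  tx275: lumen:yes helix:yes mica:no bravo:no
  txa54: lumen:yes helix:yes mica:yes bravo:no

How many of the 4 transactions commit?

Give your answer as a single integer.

Answer: 0

Derivation:
tx410: no from helix -> abort (commits=0)
tx7bd: no from helix, bravo -> abort (commits=0)
tx275: no from mica, bravo -> abort (commits=0)
txa54: no from bravo -> abort (commits=0)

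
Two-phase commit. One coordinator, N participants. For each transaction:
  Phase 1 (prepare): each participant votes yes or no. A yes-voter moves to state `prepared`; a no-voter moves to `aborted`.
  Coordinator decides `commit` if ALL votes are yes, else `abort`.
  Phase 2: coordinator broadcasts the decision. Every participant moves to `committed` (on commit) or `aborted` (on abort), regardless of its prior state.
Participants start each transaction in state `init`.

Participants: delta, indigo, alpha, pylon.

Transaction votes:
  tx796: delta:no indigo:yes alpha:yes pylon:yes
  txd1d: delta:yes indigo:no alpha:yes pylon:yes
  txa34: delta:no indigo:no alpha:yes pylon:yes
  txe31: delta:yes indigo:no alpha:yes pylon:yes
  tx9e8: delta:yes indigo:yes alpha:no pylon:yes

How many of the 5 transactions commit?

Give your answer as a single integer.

tx796: no from delta -> abort (commits=0)
txd1d: no from indigo -> abort (commits=0)
txa34: no from delta, indigo -> abort (commits=0)
txe31: no from indigo -> abort (commits=0)
tx9e8: no from alpha -> abort (commits=0)

Answer: 0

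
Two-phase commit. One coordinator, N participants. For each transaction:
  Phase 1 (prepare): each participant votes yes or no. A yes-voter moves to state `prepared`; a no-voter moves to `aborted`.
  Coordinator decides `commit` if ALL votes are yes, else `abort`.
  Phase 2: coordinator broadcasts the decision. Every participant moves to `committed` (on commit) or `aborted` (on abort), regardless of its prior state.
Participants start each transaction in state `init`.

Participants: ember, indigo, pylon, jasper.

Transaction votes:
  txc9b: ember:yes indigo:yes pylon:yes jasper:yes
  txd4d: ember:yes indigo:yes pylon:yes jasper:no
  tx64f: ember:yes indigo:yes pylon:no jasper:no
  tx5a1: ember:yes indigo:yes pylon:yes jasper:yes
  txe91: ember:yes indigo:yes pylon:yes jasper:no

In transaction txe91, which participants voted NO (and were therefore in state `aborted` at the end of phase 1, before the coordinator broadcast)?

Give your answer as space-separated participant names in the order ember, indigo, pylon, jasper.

Txn txe91 phase 1: ember yes -> prepared; indigo yes -> prepared; pylon yes -> prepared; jasper no -> aborted

Answer: jasper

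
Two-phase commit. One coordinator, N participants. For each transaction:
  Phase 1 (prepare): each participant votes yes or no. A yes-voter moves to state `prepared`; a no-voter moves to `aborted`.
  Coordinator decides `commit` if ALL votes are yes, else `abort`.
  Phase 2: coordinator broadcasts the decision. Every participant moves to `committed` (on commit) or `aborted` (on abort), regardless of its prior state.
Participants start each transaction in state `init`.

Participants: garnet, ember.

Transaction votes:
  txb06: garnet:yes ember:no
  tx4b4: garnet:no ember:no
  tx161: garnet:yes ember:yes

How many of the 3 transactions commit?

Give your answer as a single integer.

txb06: no from ember -> abort (commits=0)
tx4b4: no from garnet, ember -> abort (commits=0)
tx161: all yes -> commit (commits=1)

Answer: 1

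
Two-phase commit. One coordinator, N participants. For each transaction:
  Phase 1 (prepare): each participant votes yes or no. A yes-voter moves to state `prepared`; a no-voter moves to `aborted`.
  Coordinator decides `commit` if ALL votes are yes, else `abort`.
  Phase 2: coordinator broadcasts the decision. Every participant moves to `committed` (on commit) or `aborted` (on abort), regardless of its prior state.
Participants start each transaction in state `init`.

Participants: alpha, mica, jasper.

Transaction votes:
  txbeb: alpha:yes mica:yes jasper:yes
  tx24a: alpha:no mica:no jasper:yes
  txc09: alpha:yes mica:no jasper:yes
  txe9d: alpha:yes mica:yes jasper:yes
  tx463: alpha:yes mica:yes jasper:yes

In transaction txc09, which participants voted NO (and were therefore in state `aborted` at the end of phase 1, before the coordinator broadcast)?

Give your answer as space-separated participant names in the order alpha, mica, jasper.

Answer: mica

Derivation:
Txn txc09 phase 1: alpha yes -> prepared; mica no -> aborted; jasper yes -> prepared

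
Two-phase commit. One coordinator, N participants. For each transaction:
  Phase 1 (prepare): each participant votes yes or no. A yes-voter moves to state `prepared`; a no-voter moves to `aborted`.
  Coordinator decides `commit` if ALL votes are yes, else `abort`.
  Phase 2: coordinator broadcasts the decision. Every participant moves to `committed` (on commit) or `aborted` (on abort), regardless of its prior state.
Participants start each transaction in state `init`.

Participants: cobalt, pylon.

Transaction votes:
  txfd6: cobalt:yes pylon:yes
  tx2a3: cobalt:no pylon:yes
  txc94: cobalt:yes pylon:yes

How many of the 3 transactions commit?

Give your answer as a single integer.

txfd6: all yes -> commit (commits=1)
tx2a3: no from cobalt -> abort (commits=1)
txc94: all yes -> commit (commits=2)

Answer: 2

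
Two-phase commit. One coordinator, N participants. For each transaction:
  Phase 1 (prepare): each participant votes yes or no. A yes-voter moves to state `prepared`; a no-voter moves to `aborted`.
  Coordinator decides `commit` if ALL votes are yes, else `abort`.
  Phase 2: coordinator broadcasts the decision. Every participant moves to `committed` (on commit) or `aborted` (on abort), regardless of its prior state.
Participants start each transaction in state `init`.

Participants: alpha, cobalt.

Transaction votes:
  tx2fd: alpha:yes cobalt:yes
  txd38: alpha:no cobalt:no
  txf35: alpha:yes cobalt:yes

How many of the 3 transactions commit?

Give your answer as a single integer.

tx2fd: all yes -> commit (commits=1)
txd38: no from alpha, cobalt -> abort (commits=1)
txf35: all yes -> commit (commits=2)

Answer: 2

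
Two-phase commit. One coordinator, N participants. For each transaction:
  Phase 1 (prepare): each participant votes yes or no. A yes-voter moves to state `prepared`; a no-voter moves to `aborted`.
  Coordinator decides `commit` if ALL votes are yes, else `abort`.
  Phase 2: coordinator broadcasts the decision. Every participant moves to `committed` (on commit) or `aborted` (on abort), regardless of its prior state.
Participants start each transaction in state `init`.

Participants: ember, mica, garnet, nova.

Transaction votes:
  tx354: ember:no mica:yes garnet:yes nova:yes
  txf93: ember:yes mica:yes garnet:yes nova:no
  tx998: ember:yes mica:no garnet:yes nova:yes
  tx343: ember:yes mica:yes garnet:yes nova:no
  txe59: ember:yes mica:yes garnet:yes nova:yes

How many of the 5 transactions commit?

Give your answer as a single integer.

Answer: 1

Derivation:
tx354: no from ember -> abort (commits=0)
txf93: no from nova -> abort (commits=0)
tx998: no from mica -> abort (commits=0)
tx343: no from nova -> abort (commits=0)
txe59: all yes -> commit (commits=1)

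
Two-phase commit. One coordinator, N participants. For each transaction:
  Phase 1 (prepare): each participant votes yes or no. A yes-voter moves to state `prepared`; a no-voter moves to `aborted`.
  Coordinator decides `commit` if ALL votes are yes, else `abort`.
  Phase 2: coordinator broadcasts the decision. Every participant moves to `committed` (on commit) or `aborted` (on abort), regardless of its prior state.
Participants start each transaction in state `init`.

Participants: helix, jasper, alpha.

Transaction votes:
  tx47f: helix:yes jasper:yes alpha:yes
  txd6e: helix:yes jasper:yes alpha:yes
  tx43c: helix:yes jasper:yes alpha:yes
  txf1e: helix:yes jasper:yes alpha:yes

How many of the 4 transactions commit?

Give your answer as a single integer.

Answer: 4

Derivation:
tx47f: all yes -> commit (commits=1)
txd6e: all yes -> commit (commits=2)
tx43c: all yes -> commit (commits=3)
txf1e: all yes -> commit (commits=4)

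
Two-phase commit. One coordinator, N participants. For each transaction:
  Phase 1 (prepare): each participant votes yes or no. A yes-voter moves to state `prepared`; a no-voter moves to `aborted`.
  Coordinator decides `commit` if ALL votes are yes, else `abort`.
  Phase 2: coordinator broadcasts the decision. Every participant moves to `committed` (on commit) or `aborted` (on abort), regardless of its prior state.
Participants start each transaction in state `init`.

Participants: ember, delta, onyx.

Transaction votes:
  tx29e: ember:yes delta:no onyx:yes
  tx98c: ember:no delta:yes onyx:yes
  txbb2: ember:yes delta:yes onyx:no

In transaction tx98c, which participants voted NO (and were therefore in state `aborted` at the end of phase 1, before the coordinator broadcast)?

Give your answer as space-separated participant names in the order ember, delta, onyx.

Txn tx98c phase 1: ember no -> aborted; delta yes -> prepared; onyx yes -> prepared

Answer: ember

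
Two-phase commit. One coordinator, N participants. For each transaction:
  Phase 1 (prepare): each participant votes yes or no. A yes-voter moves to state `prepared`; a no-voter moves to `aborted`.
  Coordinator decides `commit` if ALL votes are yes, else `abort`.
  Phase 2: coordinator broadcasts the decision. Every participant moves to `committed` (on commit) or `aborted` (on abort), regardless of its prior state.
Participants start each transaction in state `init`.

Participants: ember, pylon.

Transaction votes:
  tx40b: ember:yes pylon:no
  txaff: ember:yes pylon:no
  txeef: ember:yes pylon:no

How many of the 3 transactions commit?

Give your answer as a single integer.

Answer: 0

Derivation:
tx40b: no from pylon -> abort (commits=0)
txaff: no from pylon -> abort (commits=0)
txeef: no from pylon -> abort (commits=0)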